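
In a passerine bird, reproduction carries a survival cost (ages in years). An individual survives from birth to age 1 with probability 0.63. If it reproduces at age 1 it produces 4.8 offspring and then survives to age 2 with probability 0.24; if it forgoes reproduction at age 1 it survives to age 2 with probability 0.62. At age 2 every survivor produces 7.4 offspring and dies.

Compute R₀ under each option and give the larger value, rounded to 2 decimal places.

breed at age 1: R₀ = 0.63 × (4.8 + 0.24 × 7.4) = 0.63 × 6.5760 = 4.1429
delay to age 2: R₀ = 0.63 × (0.62 × 7.4) = 0.63 × 4.5880 = 2.8904
Higher: breed at age 1 (4.1429).

4.14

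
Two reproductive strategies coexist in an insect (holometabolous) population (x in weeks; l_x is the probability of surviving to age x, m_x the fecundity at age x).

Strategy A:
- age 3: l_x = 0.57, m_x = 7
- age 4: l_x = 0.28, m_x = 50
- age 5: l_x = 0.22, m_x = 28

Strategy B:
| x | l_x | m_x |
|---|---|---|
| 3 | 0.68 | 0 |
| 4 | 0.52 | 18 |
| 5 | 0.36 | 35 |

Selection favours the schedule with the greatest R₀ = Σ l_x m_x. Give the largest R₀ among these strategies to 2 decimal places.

24.15

Strategy A: R₀ = 0.57×7 + 0.28×50 + 0.22×28 = 24.1500
Strategy B: R₀ = 0.68×0 + 0.52×18 + 0.36×35 = 21.9600
Highest R₀: strategy A with 24.1500.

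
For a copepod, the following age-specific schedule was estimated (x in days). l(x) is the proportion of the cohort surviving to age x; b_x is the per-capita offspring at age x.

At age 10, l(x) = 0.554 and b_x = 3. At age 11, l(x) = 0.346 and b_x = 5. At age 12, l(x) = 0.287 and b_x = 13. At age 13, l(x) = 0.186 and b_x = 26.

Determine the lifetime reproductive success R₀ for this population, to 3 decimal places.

R₀ = Σ l(x) b_x:
  age 10: 0.554 × 3 = 1.6620
  age 11: 0.346 × 5 = 1.7300
  age 12: 0.287 × 13 = 3.7310
  age 13: 0.186 × 26 = 4.8360
R₀ = 1.6620 + 1.7300 + 3.7310 + 4.8360 = 11.9590

11.959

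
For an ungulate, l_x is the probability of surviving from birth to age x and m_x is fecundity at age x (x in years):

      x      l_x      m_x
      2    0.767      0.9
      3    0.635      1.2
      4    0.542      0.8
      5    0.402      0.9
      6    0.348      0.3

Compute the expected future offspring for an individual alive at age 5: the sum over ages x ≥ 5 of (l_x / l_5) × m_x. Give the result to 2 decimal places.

1.16

l_5 = 0.402. Conditional survival from age 5 to x is l_x / l_5.
  x=5: (0.402/0.402) × 0.9 = 0.9000
  x=6: (0.348/0.402) × 0.3 = 0.2597
Sum = 0.9000 + 0.2597 = 1.1597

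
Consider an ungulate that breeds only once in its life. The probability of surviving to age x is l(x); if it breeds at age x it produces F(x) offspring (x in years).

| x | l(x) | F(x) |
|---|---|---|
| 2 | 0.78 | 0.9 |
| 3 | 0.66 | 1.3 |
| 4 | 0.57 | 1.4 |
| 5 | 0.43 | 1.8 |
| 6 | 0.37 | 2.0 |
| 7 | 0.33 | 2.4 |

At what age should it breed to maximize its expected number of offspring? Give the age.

Expected offspring if breeding at age x = l(x) × F(x):
  age 2: 0.78 × 0.9 = 0.702
  age 3: 0.66 × 1.3 = 0.858
  age 4: 0.57 × 1.4 = 0.798
  age 5: 0.43 × 1.8 = 0.774
  age 6: 0.37 × 2.0 = 0.740
  age 7: 0.33 × 2.4 = 0.792
Maximum at age 3 (0.858).

3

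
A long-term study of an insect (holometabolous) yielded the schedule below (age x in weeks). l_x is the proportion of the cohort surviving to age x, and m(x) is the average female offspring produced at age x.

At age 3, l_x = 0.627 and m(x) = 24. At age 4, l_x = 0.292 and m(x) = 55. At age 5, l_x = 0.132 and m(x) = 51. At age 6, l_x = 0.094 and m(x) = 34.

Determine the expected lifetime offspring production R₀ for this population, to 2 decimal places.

R₀ = Σ l_x m(x):
  age 3: 0.627 × 24 = 15.0480
  age 4: 0.292 × 55 = 16.0600
  age 5: 0.132 × 51 = 6.7320
  age 6: 0.094 × 34 = 3.1960
R₀ = 15.0480 + 16.0600 + 6.7320 + 3.1960 = 41.0360

41.04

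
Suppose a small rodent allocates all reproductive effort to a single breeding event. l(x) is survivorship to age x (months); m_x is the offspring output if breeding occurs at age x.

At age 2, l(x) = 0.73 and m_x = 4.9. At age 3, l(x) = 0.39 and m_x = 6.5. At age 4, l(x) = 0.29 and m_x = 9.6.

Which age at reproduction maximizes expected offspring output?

2

Expected offspring if breeding at age x = l(x) × m_x:
  age 2: 0.73 × 4.9 = 3.577
  age 3: 0.39 × 6.5 = 2.535
  age 4: 0.29 × 9.6 = 2.784
Maximum at age 2 (3.577).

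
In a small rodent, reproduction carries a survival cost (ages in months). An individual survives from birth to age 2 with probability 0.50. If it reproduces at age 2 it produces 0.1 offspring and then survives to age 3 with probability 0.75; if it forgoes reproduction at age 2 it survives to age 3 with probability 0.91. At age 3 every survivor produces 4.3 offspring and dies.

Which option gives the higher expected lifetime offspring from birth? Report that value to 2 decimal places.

breed at age 2: R₀ = 0.50 × (0.1 + 0.75 × 4.3) = 0.50 × 3.3250 = 1.6625
delay to age 3: R₀ = 0.50 × (0.91 × 4.3) = 0.50 × 3.9130 = 1.9565
Higher: delay to age 3 (1.9565).

1.96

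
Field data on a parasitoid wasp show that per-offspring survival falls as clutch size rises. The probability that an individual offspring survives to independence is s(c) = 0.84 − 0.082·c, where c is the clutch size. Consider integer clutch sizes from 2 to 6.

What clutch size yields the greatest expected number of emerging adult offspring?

5

Expected emerging adult offspring = c × s(c):
  c=2: 2 × 0.676 = 1.352
  c=3: 3 × 0.594 = 1.782
  c=4: 4 × 0.512 = 2.048
  c=5: 5 × 0.430 = 2.150
  c=6: 6 × 0.348 = 2.088
Maximum at c = 5 (2.150 emerging adult offspring).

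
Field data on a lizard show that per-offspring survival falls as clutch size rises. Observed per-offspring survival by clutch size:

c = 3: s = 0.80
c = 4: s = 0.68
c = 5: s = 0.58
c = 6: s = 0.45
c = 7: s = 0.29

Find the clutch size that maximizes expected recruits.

5

Expected recruits = c × s(c):
  c=3: 3 × 0.80 = 2.400
  c=4: 4 × 0.68 = 2.720
  c=5: 5 × 0.58 = 2.900
  c=6: 6 × 0.45 = 2.700
  c=7: 7 × 0.29 = 2.030
Maximum at c = 5 (2.900 recruits).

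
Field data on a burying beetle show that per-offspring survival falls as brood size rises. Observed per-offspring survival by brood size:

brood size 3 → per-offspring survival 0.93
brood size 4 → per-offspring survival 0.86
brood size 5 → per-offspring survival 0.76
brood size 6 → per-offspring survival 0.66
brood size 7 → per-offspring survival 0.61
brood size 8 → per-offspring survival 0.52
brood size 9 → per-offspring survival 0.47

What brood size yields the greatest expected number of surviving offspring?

7

Expected surviving offspring = c × s(c):
  c=3: 3 × 0.93 = 2.790
  c=4: 4 × 0.86 = 3.440
  c=5: 5 × 0.76 = 3.800
  c=6: 6 × 0.66 = 3.960
  c=7: 7 × 0.61 = 4.270
  c=8: 8 × 0.52 = 4.160
  c=9: 9 × 0.47 = 4.230
Maximum at c = 7 (4.270 surviving offspring).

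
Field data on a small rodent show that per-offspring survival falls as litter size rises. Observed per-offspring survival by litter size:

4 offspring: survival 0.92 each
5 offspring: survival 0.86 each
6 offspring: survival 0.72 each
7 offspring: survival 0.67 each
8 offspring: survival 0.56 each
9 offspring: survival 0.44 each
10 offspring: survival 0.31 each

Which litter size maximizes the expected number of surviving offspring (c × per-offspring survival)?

Expected surviving offspring = c × s(c):
  c=4: 4 × 0.92 = 3.680
  c=5: 5 × 0.86 = 4.300
  c=6: 6 × 0.72 = 4.320
  c=7: 7 × 0.67 = 4.690
  c=8: 8 × 0.56 = 4.480
  c=9: 9 × 0.44 = 3.960
  c=10: 10 × 0.31 = 3.100
Maximum at c = 7 (4.690 surviving offspring).

7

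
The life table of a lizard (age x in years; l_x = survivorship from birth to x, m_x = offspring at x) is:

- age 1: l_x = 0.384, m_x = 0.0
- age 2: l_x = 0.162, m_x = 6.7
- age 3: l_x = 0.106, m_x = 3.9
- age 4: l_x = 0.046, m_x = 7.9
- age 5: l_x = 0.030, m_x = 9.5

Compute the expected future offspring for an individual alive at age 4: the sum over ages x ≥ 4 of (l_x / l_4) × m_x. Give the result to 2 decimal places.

14.10

l_4 = 0.046. Conditional survival from age 4 to x is l_x / l_4.
  x=4: (0.046/0.046) × 7.9 = 7.9000
  x=5: (0.030/0.046) × 9.5 = 6.1957
Sum = 7.9000 + 6.1957 = 14.0957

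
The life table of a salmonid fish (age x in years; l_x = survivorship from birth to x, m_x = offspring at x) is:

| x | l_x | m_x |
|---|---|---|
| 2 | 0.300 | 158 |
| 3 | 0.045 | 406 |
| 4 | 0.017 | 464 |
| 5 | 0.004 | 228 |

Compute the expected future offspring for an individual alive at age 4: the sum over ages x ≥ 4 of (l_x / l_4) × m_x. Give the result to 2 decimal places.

l_4 = 0.017. Conditional survival from age 4 to x is l_x / l_4.
  x=4: (0.017/0.017) × 464 = 464.0000
  x=5: (0.004/0.017) × 228 = 53.6471
Sum = 464.0000 + 53.6471 = 517.6471

517.65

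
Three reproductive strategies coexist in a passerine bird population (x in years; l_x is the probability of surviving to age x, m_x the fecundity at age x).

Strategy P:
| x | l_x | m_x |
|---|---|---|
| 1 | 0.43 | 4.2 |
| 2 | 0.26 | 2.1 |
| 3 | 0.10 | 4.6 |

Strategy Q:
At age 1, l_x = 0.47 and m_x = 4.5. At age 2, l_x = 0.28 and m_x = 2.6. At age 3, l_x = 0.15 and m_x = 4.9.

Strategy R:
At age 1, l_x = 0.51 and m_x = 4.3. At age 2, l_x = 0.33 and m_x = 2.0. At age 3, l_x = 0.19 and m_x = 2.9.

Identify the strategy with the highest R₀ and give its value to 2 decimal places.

3.58

Strategy P: R₀ = 0.43×4.2 + 0.26×2.1 + 0.10×4.6 = 2.8120
Strategy Q: R₀ = 0.47×4.5 + 0.28×2.6 + 0.15×4.9 = 3.5780
Strategy R: R₀ = 0.51×4.3 + 0.33×2.0 + 0.19×2.9 = 3.4040
Highest R₀: strategy Q with 3.5780.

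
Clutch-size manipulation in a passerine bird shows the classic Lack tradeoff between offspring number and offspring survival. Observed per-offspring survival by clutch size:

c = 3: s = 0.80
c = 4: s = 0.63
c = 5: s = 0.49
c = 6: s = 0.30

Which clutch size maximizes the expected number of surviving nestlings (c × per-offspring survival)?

Expected surviving nestlings = c × s(c):
  c=3: 3 × 0.80 = 2.400
  c=4: 4 × 0.63 = 2.520
  c=5: 5 × 0.49 = 2.450
  c=6: 6 × 0.30 = 1.800
Maximum at c = 4 (2.520 surviving nestlings).

4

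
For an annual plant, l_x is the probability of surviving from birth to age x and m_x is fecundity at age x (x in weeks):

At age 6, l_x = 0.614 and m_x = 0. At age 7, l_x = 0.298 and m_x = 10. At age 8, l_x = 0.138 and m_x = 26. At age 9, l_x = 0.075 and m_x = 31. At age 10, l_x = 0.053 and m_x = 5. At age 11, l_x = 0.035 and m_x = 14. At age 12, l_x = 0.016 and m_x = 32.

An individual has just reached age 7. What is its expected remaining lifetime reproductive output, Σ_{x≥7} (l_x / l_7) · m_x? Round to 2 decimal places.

l_7 = 0.298. Conditional survival from age 7 to x is l_x / l_7.
  x=7: (0.298/0.298) × 10 = 10.0000
  x=8: (0.138/0.298) × 26 = 12.0403
  x=9: (0.075/0.298) × 31 = 7.8020
  x=10: (0.053/0.298) × 5 = 0.8893
  x=11: (0.035/0.298) × 14 = 1.6443
  x=12: (0.016/0.298) × 32 = 1.7181
Sum = 10.0000 + 12.0403 + 7.8020 + 0.8893 + 1.6443 + 1.7181 = 34.0940

34.09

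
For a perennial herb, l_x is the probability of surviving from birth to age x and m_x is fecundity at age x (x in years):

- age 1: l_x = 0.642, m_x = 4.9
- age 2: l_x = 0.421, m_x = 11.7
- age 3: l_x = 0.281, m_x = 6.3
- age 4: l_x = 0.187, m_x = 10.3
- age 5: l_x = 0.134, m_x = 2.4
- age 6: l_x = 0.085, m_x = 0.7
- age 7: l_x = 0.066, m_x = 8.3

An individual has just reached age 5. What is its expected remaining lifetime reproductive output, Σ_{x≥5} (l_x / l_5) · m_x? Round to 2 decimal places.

6.93

l_5 = 0.134. Conditional survival from age 5 to x is l_x / l_5.
  x=5: (0.134/0.134) × 2.4 = 2.4000
  x=6: (0.085/0.134) × 0.7 = 0.4440
  x=7: (0.066/0.134) × 8.3 = 4.0881
Sum = 2.4000 + 0.4440 + 4.0881 = 6.9321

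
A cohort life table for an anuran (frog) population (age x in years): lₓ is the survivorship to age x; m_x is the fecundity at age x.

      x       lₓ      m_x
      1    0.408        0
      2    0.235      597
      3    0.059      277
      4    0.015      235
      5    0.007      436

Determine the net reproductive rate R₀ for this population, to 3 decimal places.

163.215

R₀ = Σ lₓ m_x:
  age 1: 0.408 × 0 = 0.0000
  age 2: 0.235 × 597 = 140.2950
  age 3: 0.059 × 277 = 16.3430
  age 4: 0.015 × 235 = 3.5250
  age 5: 0.007 × 436 = 3.0520
R₀ = 0.0000 + 140.2950 + 16.3430 + 3.5250 + 3.0520 = 163.2150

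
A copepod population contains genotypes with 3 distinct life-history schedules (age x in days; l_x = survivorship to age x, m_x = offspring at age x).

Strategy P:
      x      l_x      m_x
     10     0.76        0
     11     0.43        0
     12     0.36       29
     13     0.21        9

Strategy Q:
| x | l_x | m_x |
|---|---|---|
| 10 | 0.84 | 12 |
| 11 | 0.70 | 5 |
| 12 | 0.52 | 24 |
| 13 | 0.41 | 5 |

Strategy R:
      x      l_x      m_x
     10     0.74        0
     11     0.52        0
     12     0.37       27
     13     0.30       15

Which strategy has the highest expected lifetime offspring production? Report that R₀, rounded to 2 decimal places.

Strategy P: R₀ = 0.76×0 + 0.43×0 + 0.36×29 + 0.21×9 = 12.3300
Strategy Q: R₀ = 0.84×12 + 0.70×5 + 0.52×24 + 0.41×5 = 28.1100
Strategy R: R₀ = 0.74×0 + 0.52×0 + 0.37×27 + 0.30×15 = 14.4900
Highest R₀: strategy Q with 28.1100.

28.11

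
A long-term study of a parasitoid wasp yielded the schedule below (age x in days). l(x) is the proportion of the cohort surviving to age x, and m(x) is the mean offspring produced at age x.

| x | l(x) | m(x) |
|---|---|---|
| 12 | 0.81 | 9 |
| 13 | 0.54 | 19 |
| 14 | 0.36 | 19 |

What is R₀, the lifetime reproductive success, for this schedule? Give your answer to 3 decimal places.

R₀ = Σ l(x) m(x):
  age 12: 0.81 × 9 = 7.2900
  age 13: 0.54 × 19 = 10.2600
  age 14: 0.36 × 19 = 6.8400
R₀ = 7.2900 + 10.2600 + 6.8400 = 24.3900

24.390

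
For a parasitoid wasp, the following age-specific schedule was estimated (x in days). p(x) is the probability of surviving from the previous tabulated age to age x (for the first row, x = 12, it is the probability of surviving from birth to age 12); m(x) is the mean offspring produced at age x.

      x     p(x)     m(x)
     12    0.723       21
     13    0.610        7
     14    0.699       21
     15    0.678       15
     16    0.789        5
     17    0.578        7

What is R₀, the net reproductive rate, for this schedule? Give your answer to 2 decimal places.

Survivorship from birth: l_x = p_12·p_13·…·p_x.
  l_12 = 0.72300
  l_13 = 0.44103
  l_14 = 0.30828
  l_15 = 0.20901
  l_16 = 0.16491
  l_17 = 0.09532
R₀ = Σ l_x m(x):
  age 12: 0.72300 × 21 = 15.1830
  age 13: 0.44103 × 7 = 3.0872
  age 14: 0.30828 × 21 = 6.4739
  age 15: 0.20901 × 15 = 3.1351
  age 16: 0.16491 × 5 = 0.8246
  age 17: 0.09532 × 7 = 0.6672
R₀ = 15.1830 + 3.0872 + 6.4739 + 3.1351 + 0.8246 + 0.6672 = 29.3710

29.37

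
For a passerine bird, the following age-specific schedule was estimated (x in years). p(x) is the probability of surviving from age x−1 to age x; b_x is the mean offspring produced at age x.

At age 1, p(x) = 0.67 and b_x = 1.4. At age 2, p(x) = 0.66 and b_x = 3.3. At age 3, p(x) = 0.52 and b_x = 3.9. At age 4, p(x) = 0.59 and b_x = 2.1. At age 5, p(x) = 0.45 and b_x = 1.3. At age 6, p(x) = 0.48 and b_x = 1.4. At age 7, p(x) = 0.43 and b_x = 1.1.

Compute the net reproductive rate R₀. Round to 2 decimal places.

3.71

Survivorship from birth: l_x = p_1·p_2·…·p_x.
  l_1 = 0.67000
  l_2 = 0.44220
  l_3 = 0.22994
  l_4 = 0.13567
  l_5 = 0.06105
  l_6 = 0.02930
  l_7 = 0.01260
R₀ = Σ l_x b_x:
  age 1: 0.67000 × 1.4 = 0.9380
  age 2: 0.44220 × 3.3 = 1.4593
  age 3: 0.22994 × 3.9 = 0.8968
  age 4: 0.13567 × 2.1 = 0.2849
  age 5: 0.06105 × 1.3 = 0.0794
  age 6: 0.02930 × 1.4 = 0.0410
  age 7: 0.01260 × 1.1 = 0.0139
R₀ = 0.9380 + 1.4593 + 0.8968 + 0.2849 + 0.0794 + 0.0410 + 0.0139 = 3.7132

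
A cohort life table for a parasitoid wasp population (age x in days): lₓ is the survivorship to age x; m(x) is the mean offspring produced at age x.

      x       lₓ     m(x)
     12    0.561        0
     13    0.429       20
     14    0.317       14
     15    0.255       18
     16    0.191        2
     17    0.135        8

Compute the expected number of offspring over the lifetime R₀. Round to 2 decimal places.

R₀ = Σ lₓ m(x):
  age 12: 0.561 × 0 = 0.0000
  age 13: 0.429 × 20 = 8.5800
  age 14: 0.317 × 14 = 4.4380
  age 15: 0.255 × 18 = 4.5900
  age 16: 0.191 × 2 = 0.3820
  age 17: 0.135 × 8 = 1.0800
R₀ = 0.0000 + 8.5800 + 4.4380 + 4.5900 + 0.3820 + 1.0800 = 19.0700

19.07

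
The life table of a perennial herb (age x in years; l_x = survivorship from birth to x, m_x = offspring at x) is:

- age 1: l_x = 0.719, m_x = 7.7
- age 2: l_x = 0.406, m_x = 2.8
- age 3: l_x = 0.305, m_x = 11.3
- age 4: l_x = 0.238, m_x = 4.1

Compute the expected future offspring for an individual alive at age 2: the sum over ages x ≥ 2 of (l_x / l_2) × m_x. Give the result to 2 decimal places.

13.69

l_2 = 0.406. Conditional survival from age 2 to x is l_x / l_2.
  x=2: (0.406/0.406) × 2.8 = 2.8000
  x=3: (0.305/0.406) × 11.3 = 8.4889
  x=4: (0.238/0.406) × 4.1 = 2.4034
Sum = 2.8000 + 8.4889 + 2.4034 = 13.6924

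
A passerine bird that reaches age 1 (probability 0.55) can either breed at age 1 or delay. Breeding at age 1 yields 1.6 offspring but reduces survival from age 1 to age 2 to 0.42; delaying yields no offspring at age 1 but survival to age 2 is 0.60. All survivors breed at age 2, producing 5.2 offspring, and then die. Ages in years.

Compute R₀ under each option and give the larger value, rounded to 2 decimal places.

2.08

breed at age 1: R₀ = 0.55 × (1.6 + 0.42 × 5.2) = 0.55 × 3.7840 = 2.0812
delay to age 2: R₀ = 0.55 × (0.60 × 5.2) = 0.55 × 3.1200 = 1.7160
Higher: breed at age 1 (2.0812).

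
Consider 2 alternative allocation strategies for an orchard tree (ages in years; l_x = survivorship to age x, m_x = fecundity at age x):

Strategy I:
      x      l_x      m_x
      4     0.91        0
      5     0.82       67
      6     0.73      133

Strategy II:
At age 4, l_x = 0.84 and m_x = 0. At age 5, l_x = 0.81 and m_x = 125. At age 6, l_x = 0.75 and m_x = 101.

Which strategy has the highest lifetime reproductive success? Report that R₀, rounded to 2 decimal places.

Strategy I: R₀ = 0.91×0 + 0.82×67 + 0.73×133 = 152.0300
Strategy II: R₀ = 0.84×0 + 0.81×125 + 0.75×101 = 177.0000
Highest R₀: strategy II with 177.0000.

177.00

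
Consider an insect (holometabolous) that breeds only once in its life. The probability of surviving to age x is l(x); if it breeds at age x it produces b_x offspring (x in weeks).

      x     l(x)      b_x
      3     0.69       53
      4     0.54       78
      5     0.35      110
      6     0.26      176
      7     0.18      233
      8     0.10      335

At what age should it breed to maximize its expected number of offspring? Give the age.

Expected offspring if breeding at age x = l(x) × b_x:
  age 3: 0.69 × 53 = 36.570
  age 4: 0.54 × 78 = 42.120
  age 5: 0.35 × 110 = 38.500
  age 6: 0.26 × 176 = 45.760
  age 7: 0.18 × 233 = 41.940
  age 8: 0.10 × 335 = 33.500
Maximum at age 6 (45.760).

6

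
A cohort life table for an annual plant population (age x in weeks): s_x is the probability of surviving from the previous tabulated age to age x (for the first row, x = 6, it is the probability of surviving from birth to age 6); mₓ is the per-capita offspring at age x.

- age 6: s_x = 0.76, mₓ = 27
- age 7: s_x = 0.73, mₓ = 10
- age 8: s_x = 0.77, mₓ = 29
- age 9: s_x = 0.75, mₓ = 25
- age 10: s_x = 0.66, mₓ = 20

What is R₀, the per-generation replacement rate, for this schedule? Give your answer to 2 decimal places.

50.70

Survivorship from birth: l_x = s_6·s_7·…·s_x.
  l_6 = 0.76000
  l_7 = 0.55480
  l_8 = 0.42720
  l_9 = 0.32040
  l_10 = 0.21146
R₀ = Σ l_x mₓ:
  age 6: 0.76000 × 27 = 20.5200
  age 7: 0.55480 × 10 = 5.5480
  age 8: 0.42720 × 29 = 12.3888
  age 9: 0.32040 × 25 = 8.0100
  age 10: 0.21146 × 20 = 4.2292
R₀ = 20.5200 + 5.5480 + 12.3888 + 8.0100 + 4.2292 = 50.6960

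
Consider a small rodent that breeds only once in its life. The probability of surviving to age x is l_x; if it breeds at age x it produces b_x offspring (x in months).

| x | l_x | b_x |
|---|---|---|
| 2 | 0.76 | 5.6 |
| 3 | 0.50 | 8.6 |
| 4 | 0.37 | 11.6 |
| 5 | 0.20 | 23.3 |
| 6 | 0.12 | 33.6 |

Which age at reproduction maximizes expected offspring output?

5

Expected offspring if breeding at age x = l_x × b_x:
  age 2: 0.76 × 5.6 = 4.256
  age 3: 0.50 × 8.6 = 4.300
  age 4: 0.37 × 11.6 = 4.292
  age 5: 0.20 × 23.3 = 4.660
  age 6: 0.12 × 33.6 = 4.032
Maximum at age 5 (4.660).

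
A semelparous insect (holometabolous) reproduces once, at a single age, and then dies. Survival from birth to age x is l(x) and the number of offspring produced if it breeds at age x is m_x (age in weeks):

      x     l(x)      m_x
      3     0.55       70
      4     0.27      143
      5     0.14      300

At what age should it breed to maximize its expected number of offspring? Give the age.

Expected offspring if breeding at age x = l(x) × m_x:
  age 3: 0.55 × 70 = 38.500
  age 4: 0.27 × 143 = 38.610
  age 5: 0.14 × 300 = 42.000
Maximum at age 5 (42.000).

5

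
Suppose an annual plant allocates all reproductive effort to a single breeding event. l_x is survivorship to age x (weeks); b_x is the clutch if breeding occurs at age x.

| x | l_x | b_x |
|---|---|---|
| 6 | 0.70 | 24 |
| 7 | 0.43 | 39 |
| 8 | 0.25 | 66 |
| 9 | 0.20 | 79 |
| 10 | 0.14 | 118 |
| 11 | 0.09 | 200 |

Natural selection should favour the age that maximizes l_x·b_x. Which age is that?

11

Expected offspring if breeding at age x = l_x × b_x:
  age 6: 0.70 × 24 = 16.800
  age 7: 0.43 × 39 = 16.770
  age 8: 0.25 × 66 = 16.500
  age 9: 0.20 × 79 = 15.800
  age 10: 0.14 × 118 = 16.520
  age 11: 0.09 × 200 = 18.000
Maximum at age 11 (18.000).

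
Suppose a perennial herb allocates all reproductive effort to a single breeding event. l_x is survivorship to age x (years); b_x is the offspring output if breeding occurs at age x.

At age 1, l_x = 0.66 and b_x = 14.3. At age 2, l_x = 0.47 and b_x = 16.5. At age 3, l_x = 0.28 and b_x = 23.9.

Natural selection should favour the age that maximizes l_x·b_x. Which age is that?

1

Expected offspring if breeding at age x = l_x × b_x:
  age 1: 0.66 × 14.3 = 9.438
  age 2: 0.47 × 16.5 = 7.755
  age 3: 0.28 × 23.9 = 6.692
Maximum at age 1 (9.438).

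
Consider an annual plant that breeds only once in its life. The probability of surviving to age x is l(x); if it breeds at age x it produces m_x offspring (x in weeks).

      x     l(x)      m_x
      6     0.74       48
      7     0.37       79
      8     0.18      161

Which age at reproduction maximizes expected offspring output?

6

Expected offspring if breeding at age x = l(x) × m_x:
  age 6: 0.74 × 48 = 35.520
  age 7: 0.37 × 79 = 29.230
  age 8: 0.18 × 161 = 28.980
Maximum at age 6 (35.520).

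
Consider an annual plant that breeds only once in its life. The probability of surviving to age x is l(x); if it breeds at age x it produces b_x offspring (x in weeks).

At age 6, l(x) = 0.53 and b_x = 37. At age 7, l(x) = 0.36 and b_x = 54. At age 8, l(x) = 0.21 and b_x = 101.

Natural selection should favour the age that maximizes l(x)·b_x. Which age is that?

Expected offspring if breeding at age x = l(x) × b_x:
  age 6: 0.53 × 37 = 19.610
  age 7: 0.36 × 54 = 19.440
  age 8: 0.21 × 101 = 21.210
Maximum at age 8 (21.210).

8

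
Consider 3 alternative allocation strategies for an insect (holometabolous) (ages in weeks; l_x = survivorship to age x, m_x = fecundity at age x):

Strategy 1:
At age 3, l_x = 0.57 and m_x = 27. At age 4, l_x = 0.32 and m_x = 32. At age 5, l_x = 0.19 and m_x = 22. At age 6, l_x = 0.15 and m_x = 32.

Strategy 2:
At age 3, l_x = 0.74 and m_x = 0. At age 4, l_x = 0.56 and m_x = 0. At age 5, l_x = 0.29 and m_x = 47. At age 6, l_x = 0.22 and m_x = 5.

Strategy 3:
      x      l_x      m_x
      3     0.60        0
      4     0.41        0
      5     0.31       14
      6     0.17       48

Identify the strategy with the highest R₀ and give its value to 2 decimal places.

Strategy 1: R₀ = 0.57×27 + 0.32×32 + 0.19×22 + 0.15×32 = 34.6100
Strategy 2: R₀ = 0.74×0 + 0.56×0 + 0.29×47 + 0.22×5 = 14.7300
Strategy 3: R₀ = 0.60×0 + 0.41×0 + 0.31×14 + 0.17×48 = 12.5000
Highest R₀: strategy 1 with 34.6100.

34.61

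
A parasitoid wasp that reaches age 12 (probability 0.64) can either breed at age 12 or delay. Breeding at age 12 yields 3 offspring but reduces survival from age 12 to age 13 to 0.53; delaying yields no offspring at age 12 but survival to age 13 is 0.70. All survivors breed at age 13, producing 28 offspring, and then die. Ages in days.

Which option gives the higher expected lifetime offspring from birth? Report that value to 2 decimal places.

12.54

breed at age 12: R₀ = 0.64 × (3 + 0.53 × 28) = 0.64 × 17.8400 = 11.4176
delay to age 13: R₀ = 0.64 × (0.70 × 28) = 0.64 × 19.6000 = 12.5440
Higher: delay to age 13 (12.5440).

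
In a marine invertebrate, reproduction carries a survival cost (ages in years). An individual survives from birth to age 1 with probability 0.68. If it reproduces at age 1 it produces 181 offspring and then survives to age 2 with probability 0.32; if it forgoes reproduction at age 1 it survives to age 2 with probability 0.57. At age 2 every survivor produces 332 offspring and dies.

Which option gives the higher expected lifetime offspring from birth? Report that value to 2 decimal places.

195.32

breed at age 1: R₀ = 0.68 × (181 + 0.32 × 332) = 0.68 × 287.2400 = 195.3232
delay to age 2: R₀ = 0.68 × (0.57 × 332) = 0.68 × 189.2400 = 128.6832
Higher: breed at age 1 (195.3232).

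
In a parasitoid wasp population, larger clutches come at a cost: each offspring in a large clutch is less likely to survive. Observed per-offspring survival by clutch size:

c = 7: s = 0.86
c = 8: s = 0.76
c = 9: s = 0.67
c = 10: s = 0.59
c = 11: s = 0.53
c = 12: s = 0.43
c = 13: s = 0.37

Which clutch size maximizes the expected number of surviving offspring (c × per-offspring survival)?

8

Expected surviving offspring = c × s(c):
  c=7: 7 × 0.86 = 6.020
  c=8: 8 × 0.76 = 6.080
  c=9: 9 × 0.67 = 6.030
  c=10: 10 × 0.59 = 5.900
  c=11: 11 × 0.53 = 5.830
  c=12: 12 × 0.43 = 5.160
  c=13: 13 × 0.37 = 4.810
Maximum at c = 8 (6.080 surviving offspring).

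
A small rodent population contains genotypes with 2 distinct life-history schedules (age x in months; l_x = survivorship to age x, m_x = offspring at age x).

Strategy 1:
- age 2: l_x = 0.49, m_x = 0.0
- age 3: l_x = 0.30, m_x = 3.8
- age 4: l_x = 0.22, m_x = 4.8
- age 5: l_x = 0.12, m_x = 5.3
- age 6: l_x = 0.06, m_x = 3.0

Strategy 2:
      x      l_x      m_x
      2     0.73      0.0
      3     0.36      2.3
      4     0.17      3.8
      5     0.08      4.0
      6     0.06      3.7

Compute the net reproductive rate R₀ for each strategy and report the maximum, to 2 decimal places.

Strategy 1: R₀ = 0.49×0.0 + 0.30×3.8 + 0.22×4.8 + 0.12×5.3 + 0.06×3.0 = 3.0120
Strategy 2: R₀ = 0.73×0.0 + 0.36×2.3 + 0.17×3.8 + 0.08×4.0 + 0.06×3.7 = 2.0160
Highest R₀: strategy 1 with 3.0120.

3.01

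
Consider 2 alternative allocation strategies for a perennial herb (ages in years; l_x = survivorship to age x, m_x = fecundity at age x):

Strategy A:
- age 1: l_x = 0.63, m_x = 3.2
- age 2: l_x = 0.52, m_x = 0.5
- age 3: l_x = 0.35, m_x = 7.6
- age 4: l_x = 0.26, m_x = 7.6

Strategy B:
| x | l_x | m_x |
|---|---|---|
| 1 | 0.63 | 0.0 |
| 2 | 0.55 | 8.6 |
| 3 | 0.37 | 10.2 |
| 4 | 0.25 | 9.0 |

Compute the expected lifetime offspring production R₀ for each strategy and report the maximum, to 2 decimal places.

Strategy A: R₀ = 0.63×3.2 + 0.52×0.5 + 0.35×7.6 + 0.26×7.6 = 6.9120
Strategy B: R₀ = 0.63×0.0 + 0.55×8.6 + 0.37×10.2 + 0.25×9.0 = 10.7540
Highest R₀: strategy B with 10.7540.

10.75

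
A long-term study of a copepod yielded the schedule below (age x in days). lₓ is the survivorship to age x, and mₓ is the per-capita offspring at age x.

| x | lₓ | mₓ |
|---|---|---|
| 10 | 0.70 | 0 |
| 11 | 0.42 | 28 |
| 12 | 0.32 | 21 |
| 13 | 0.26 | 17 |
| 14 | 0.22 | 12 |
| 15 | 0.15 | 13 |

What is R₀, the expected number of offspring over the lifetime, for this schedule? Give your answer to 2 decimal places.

27.49

R₀ = Σ lₓ mₓ:
  age 10: 0.70 × 0 = 0.0000
  age 11: 0.42 × 28 = 11.7600
  age 12: 0.32 × 21 = 6.7200
  age 13: 0.26 × 17 = 4.4200
  age 14: 0.22 × 12 = 2.6400
  age 15: 0.15 × 13 = 1.9500
R₀ = 0.0000 + 11.7600 + 6.7200 + 4.4200 + 2.6400 + 1.9500 = 27.4900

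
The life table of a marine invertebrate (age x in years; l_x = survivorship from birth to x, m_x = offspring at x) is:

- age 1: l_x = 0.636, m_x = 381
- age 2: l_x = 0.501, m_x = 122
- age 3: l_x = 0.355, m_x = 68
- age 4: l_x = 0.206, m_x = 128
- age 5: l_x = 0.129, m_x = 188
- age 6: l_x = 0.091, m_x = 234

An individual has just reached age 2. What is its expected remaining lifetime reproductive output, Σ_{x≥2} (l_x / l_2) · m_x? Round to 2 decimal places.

313.72

l_2 = 0.501. Conditional survival from age 2 to x is l_x / l_2.
  x=2: (0.501/0.501) × 122 = 122.0000
  x=3: (0.355/0.501) × 68 = 48.1836
  x=4: (0.206/0.501) × 128 = 52.6307
  x=5: (0.129/0.501) × 188 = 48.4072
  x=6: (0.091/0.501) × 234 = 42.5030
Sum = 122.0000 + 48.1836 + 52.6307 + 48.4072 + 42.5030 = 313.7246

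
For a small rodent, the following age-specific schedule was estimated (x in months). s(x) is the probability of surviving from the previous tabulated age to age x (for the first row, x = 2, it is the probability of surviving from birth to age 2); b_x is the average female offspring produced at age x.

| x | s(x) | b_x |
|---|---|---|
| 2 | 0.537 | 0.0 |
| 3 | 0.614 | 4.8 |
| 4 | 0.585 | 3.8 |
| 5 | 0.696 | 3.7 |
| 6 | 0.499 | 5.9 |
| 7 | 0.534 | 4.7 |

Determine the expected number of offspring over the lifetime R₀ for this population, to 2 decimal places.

3.38

Survivorship from birth: l_x = s_2·s_3·…·s_x.
  l_2 = 0.53700
  l_3 = 0.32972
  l_4 = 0.19289
  l_5 = 0.13425
  l_6 = 0.06699
  l_7 = 0.03577
R₀ = Σ l_x b_x:
  age 2: 0.53700 × 0.0 = 0.0000
  age 3: 0.32972 × 4.8 = 1.5827
  age 4: 0.19289 × 3.8 = 0.7330
  age 5: 0.13425 × 3.7 = 0.4967
  age 6: 0.06699 × 5.9 = 0.3952
  age 7: 0.03577 × 4.7 = 0.1681
R₀ = 0.0000 + 1.5827 + 0.7330 + 0.4967 + 0.3952 + 0.1681 = 3.3757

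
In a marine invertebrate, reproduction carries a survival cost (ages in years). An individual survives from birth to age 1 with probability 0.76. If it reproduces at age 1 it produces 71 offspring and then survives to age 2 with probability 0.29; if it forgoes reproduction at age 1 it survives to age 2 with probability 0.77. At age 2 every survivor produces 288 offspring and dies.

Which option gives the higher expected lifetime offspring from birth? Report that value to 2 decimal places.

168.54

breed at age 1: R₀ = 0.76 × (71 + 0.29 × 288) = 0.76 × 154.5200 = 117.4352
delay to age 2: R₀ = 0.76 × (0.77 × 288) = 0.76 × 221.7600 = 168.5376
Higher: delay to age 2 (168.5376).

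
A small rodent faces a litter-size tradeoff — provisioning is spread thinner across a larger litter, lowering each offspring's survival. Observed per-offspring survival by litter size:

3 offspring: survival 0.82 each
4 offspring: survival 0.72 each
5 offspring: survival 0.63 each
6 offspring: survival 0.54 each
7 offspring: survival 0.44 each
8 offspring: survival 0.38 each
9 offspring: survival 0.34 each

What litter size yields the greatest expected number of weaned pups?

6

Expected weaned pups = c × s(c):
  c=3: 3 × 0.82 = 2.460
  c=4: 4 × 0.72 = 2.880
  c=5: 5 × 0.63 = 3.150
  c=6: 6 × 0.54 = 3.240
  c=7: 7 × 0.44 = 3.080
  c=8: 8 × 0.38 = 3.040
  c=9: 9 × 0.34 = 3.060
Maximum at c = 6 (3.240 weaned pups).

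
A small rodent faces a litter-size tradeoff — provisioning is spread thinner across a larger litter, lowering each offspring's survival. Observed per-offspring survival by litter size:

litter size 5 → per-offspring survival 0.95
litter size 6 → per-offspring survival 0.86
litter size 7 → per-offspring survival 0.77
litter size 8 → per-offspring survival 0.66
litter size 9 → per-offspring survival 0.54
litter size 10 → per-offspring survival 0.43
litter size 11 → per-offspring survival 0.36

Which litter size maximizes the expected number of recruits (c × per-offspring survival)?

Expected recruits = c × s(c):
  c=5: 5 × 0.95 = 4.750
  c=6: 6 × 0.86 = 5.160
  c=7: 7 × 0.77 = 5.390
  c=8: 8 × 0.66 = 5.280
  c=9: 9 × 0.54 = 4.860
  c=10: 10 × 0.43 = 4.300
  c=11: 11 × 0.36 = 3.960
Maximum at c = 7 (5.390 recruits).

7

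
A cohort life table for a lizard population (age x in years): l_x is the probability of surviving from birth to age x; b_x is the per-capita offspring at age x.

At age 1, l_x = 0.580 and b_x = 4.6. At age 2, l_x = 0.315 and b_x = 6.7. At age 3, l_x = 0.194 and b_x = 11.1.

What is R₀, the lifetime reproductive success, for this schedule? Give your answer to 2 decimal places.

6.93

R₀ = Σ l_x b_x:
  age 1: 0.580 × 4.6 = 2.6680
  age 2: 0.315 × 6.7 = 2.1105
  age 3: 0.194 × 11.1 = 2.1534
R₀ = 2.6680 + 2.1105 + 2.1534 = 6.9319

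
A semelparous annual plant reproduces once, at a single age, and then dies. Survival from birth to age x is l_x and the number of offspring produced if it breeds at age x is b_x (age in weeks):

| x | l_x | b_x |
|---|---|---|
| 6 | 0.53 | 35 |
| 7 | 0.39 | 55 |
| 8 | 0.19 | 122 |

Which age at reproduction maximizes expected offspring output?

Expected offspring if breeding at age x = l_x × b_x:
  age 6: 0.53 × 35 = 18.550
  age 7: 0.39 × 55 = 21.450
  age 8: 0.19 × 122 = 23.180
Maximum at age 8 (23.180).

8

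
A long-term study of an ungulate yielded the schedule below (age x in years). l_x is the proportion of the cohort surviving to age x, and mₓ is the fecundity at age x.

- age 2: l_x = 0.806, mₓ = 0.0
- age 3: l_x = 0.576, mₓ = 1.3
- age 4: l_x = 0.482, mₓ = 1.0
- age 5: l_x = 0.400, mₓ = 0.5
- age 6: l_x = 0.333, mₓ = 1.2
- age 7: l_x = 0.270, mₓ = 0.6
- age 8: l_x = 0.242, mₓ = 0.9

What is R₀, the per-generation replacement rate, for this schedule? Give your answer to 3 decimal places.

R₀ = Σ l_x mₓ:
  age 2: 0.806 × 0.0 = 0.0000
  age 3: 0.576 × 1.3 = 0.7488
  age 4: 0.482 × 1.0 = 0.4820
  age 5: 0.400 × 0.5 = 0.2000
  age 6: 0.333 × 1.2 = 0.3996
  age 7: 0.270 × 0.6 = 0.1620
  age 8: 0.242 × 0.9 = 0.2178
R₀ = 0.0000 + 0.7488 + 0.4820 + 0.2000 + 0.3996 + 0.1620 + 0.2178 = 2.2102

2.210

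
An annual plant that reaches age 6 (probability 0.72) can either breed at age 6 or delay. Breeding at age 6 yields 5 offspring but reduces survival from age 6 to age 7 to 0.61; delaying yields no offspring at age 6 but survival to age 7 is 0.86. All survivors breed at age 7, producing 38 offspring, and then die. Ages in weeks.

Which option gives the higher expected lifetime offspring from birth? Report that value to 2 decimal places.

23.53

breed at age 6: R₀ = 0.72 × (5 + 0.61 × 38) = 0.72 × 28.1800 = 20.2896
delay to age 7: R₀ = 0.72 × (0.86 × 38) = 0.72 × 32.6800 = 23.5296
Higher: delay to age 7 (23.5296).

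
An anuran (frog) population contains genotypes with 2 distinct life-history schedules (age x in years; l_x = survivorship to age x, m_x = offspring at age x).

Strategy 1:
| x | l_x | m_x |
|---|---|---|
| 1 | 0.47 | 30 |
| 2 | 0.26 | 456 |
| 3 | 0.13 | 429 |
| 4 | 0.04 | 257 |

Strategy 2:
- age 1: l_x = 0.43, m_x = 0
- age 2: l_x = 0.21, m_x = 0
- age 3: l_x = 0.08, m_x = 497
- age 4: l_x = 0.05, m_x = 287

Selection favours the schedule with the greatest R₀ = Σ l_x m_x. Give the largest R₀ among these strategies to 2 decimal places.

198.71

Strategy 1: R₀ = 0.47×30 + 0.26×456 + 0.13×429 + 0.04×257 = 198.7100
Strategy 2: R₀ = 0.43×0 + 0.21×0 + 0.08×497 + 0.05×287 = 54.1100
Highest R₀: strategy 1 with 198.7100.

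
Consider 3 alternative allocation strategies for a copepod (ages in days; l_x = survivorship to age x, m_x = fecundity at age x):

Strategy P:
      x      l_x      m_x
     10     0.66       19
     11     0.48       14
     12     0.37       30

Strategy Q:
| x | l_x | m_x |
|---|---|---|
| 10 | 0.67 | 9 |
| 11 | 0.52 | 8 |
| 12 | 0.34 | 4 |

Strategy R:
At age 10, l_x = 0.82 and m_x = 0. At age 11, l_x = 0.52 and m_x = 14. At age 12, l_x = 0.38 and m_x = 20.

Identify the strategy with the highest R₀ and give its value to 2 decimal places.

30.36

Strategy P: R₀ = 0.66×19 + 0.48×14 + 0.37×30 = 30.3600
Strategy Q: R₀ = 0.67×9 + 0.52×8 + 0.34×4 = 11.5500
Strategy R: R₀ = 0.82×0 + 0.52×14 + 0.38×20 = 14.8800
Highest R₀: strategy P with 30.3600.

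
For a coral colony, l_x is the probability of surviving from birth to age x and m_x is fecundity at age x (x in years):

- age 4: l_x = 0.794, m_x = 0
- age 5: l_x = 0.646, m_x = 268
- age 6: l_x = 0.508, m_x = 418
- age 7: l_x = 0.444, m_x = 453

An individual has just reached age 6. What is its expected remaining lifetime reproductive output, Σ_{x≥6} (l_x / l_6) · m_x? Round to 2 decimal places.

l_6 = 0.508. Conditional survival from age 6 to x is l_x / l_6.
  x=6: (0.508/0.508) × 418 = 418.0000
  x=7: (0.444/0.508) × 453 = 395.9291
Sum = 418.0000 + 395.9291 = 813.9291

813.93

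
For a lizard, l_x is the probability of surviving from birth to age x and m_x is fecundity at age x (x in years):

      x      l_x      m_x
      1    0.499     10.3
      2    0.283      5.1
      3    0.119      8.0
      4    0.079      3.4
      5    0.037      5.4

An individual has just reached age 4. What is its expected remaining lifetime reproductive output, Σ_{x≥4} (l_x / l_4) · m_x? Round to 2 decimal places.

l_4 = 0.079. Conditional survival from age 4 to x is l_x / l_4.
  x=4: (0.079/0.079) × 3.4 = 3.4000
  x=5: (0.037/0.079) × 5.4 = 2.5291
Sum = 3.4000 + 2.5291 = 5.9291

5.93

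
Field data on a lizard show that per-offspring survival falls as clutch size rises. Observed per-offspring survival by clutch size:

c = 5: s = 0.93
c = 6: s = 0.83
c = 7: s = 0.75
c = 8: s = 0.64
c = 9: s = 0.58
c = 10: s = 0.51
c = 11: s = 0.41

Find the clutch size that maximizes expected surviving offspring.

7

Expected surviving offspring = c × s(c):
  c=5: 5 × 0.93 = 4.650
  c=6: 6 × 0.83 = 4.980
  c=7: 7 × 0.75 = 5.250
  c=8: 8 × 0.64 = 5.120
  c=9: 9 × 0.58 = 5.220
  c=10: 10 × 0.51 = 5.100
  c=11: 11 × 0.41 = 4.510
Maximum at c = 7 (5.250 surviving offspring).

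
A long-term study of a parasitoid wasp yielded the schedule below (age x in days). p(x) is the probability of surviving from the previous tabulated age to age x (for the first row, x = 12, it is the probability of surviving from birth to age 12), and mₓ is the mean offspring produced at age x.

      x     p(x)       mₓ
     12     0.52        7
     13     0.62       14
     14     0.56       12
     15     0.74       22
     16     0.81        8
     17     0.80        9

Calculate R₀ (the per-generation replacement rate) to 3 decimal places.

14.904

Survivorship from birth: l_x = p_12·p_13·…·p_x.
  l_12 = 0.52000
  l_13 = 0.32240
  l_14 = 0.18054
  l_15 = 0.13360
  l_16 = 0.10822
  l_17 = 0.08657
R₀ = Σ l_x mₓ:
  age 12: 0.52000 × 7 = 3.6400
  age 13: 0.32240 × 14 = 4.5136
  age 14: 0.18054 × 12 = 2.1665
  age 15: 0.13360 × 22 = 2.9392
  age 16: 0.10822 × 8 = 0.8658
  age 17: 0.08657 × 9 = 0.7791
R₀ = 3.6400 + 4.5136 + 2.1665 + 2.9392 + 0.8658 + 0.7791 = 14.9042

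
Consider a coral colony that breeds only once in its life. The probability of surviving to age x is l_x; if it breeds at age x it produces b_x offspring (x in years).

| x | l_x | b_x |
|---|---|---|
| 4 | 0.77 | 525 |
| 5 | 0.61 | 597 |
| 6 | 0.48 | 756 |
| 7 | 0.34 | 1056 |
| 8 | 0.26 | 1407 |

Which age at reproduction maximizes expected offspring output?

Expected offspring if breeding at age x = l_x × b_x:
  age 4: 0.77 × 525 = 404.250
  age 5: 0.61 × 597 = 364.170
  age 6: 0.48 × 756 = 362.880
  age 7: 0.34 × 1056 = 359.040
  age 8: 0.26 × 1407 = 365.820
Maximum at age 4 (404.250).

4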